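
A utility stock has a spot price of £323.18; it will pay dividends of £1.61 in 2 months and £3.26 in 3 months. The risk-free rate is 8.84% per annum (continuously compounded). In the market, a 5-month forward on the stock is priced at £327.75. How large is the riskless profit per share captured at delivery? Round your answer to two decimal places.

£2.60 per share

PV(dividends) I = 1.61·e^(−0.0884·2/12) + 3.26·e^(−0.0884·3/12) = 4.7752
Fair forward F* = (S − I)·e^(rT) = (323.18 − 4.7752)·e^0.036833 = 318.4048 × 1.037520 = 330.3513
Market £327.75 < fair 330.3513: forward underpriced → reverse cash-and-carry (short the stock, invest proceeds at r, pay the dividends, go long the forward).
Profit at T = |F_mkt − F*| = |327.75 − 330.3513| = £2.60 per share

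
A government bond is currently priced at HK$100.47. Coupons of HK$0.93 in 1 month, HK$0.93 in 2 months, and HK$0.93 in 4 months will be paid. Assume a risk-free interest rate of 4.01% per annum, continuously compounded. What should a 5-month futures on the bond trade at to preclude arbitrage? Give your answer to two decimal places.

HK$99.35

PV(coupons) I = 0.93·e^(−0.0401·1/12) + 0.93·e^(−0.0401·2/12) + 0.93·e^(−0.0401·4/12)
I = 0.9269 + 0.9238 + 0.9177 = 2.7684
F = (S − I)·e^(rT) = (100.47 − 2.7684) · e^(0.0401·5/12)
= 97.7016 · e^0.016708 = 97.7016 × 1.016848 = HK$99.35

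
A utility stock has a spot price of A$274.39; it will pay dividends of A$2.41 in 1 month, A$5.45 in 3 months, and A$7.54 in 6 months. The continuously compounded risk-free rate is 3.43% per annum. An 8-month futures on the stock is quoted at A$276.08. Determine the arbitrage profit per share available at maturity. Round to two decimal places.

A$10.91 per share

PV(dividends) I = 2.41·e^(−0.0343·1/12) + 5.45·e^(−0.0343·3/12) + 7.54·e^(−0.0343·6/12) = 15.2184
Fair futures F* = (S − I)·e^(rT) = (274.39 − 15.2184)·e^0.022867 = 259.1716 × 1.023130 = 265.1662
Market A$276.08 > fair 265.1662: forward overpriced → cash-and-carry (borrow at r, buy the stock and collect the dividends, short the forward).
Profit at T = |F_mkt − F*| = |276.08 − 265.1662| = A$10.91 per share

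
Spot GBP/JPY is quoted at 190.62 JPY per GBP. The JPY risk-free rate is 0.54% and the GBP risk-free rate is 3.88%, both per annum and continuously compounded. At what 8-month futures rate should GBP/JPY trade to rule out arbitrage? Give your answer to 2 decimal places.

F = S·e^((r_JPY − r_GBP)T) = 190.62 · e^((0.0054 − 0.0388) × 8/12)
= 190.62 · e^-0.022267 = 190.62 × 0.977979
F = 186.42 JPY per GBP

186.42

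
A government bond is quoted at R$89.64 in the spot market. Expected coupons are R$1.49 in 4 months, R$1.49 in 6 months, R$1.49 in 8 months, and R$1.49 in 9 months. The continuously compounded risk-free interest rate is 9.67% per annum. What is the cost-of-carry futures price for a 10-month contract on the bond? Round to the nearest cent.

R$91.04

PV(coupons) I = 1.49·e^(−0.0967·4/12) + 1.49·e^(−0.0967·6/12) + 1.49·e^(−0.0967·8/12) + 1.49·e^(−0.0967·9/12)
I = 1.4427 + 1.4197 + 1.3970 + 1.3858 = 5.6452
F = (S − I)·e^(rT) = (89.64 − 5.6452) · e^(0.0967·10/12)
= 83.9948 · e^0.080583 = 83.9948 × 1.083919 = R$91.04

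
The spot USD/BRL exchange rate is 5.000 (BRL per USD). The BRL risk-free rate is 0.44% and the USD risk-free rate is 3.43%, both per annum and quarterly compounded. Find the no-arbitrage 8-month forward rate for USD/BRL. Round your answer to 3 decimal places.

4.902

By covered interest parity, F = S · (1+r_BRL/4)^(4T) / (1+r_USD/4)^(4T)
= 5.000 × 1.002936 / 1.023030 = 5.000 × 0.980358
F = 4.902 BRL per USD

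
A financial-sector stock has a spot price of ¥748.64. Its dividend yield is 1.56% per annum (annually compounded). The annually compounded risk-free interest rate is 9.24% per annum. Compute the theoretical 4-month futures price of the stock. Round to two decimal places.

¥767.05

F = S · (1+r)^T / (1+q)^T
= 748.64 × 1.029897 / 1.005173 = 748.64 × 1.024597
F = ¥767.05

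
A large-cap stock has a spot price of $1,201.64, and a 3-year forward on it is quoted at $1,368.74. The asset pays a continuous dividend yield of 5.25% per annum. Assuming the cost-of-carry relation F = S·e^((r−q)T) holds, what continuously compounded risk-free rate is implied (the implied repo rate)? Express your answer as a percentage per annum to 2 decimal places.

9.59%

From F = S·e^((r−q)T): (r − q) = ln(F/S)/T
ln(1368.74/1201.64) = ln(1.139060) = 0.130203
(r − q) = 0.130203 / (3) = 0.043401
r = ln(F/S)/T + q = 0.043401 + 0.0525 = 0.095901
r = 9.59%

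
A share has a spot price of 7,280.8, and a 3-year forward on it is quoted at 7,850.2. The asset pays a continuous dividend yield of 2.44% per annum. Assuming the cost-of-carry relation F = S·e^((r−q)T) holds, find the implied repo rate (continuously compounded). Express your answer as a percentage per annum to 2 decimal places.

4.95%

From F = S·e^((r−q)T): (r − q) = ln(F/S)/T
ln(7850.2/7280.8) = ln(1.078206) = 0.075299
(r − q) = 0.075299 / (3) = 0.025100
r = ln(F/S)/T + q = 0.025100 + 0.0244 = 0.049500
r = 4.95%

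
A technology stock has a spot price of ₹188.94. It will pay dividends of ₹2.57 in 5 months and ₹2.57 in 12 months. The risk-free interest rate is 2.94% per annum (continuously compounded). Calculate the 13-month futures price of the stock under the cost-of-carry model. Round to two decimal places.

₹189.86

PV(dividends) I = 2.57·e^(−0.0294·5/12) + 2.57·e^(−0.0294·12/12)
I = 2.5387 + 2.4955 = 5.0342
F = (S − I)·e^(rT) = (188.94 − 5.0342) · e^(0.0294·13/12)
= 183.9058 · e^0.031850 = 183.9058 × 1.032363 = ₹189.86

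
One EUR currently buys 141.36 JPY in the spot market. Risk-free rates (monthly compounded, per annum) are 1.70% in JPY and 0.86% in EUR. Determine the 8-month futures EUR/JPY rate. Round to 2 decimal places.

By covered interest parity, F = S · (1+r_JPY/12)^(12T) / (1+r_EUR/12)^(12T)
= 141.36 × 1.011390 / 1.005748 = 141.36 × 1.005610
F = 142.15 JPY per EUR

142.15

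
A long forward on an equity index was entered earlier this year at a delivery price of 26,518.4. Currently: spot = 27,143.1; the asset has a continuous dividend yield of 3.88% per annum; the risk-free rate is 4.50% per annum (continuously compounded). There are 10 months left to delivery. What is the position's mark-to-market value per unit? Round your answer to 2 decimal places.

737.13

Current fair forward for the remaining 10 months: F = S·e^((r − q)·T), (r − q) = 0.0450 − 0.0388 = 0.0062
F = 27143.1 · e^(0.0062 × 10/12) = 27143.1 × 1.00518004 = 27283.7023
Value of long forward = (F − K)·e^(−rT) = (27283.7023 − 26518.4) · e^(−0.0450·10/12)
= 765.3023 × 0.96319442 = 737.13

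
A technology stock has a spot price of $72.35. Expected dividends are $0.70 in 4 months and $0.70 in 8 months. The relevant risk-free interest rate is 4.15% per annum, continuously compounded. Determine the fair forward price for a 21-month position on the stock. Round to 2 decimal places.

$76.33

PV(dividends) I = 0.70·e^(−0.0415·4/12) + 0.70·e^(−0.0415·8/12)
I = 0.6904 + 0.6809 = 1.3713
F = (S − I)·e^(rT) = (72.35 − 1.3713) · e^(0.0415·21/12)
= 70.9787 · e^0.072625 = 70.9787 × 1.075327 = $76.33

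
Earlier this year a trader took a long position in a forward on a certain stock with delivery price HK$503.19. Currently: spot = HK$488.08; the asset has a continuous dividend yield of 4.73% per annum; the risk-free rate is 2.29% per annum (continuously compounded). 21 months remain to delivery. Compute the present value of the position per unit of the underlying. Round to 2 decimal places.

Current fair forward for the remaining 21 months: F = S·e^((r − q)·T), (r − q) = 0.0229 − 0.0473 = -0.0244
F = 488.08 · e^(-0.0244 × 21/12) = 488.08 × 0.958199 = 467.6778
Value of long forward = (F − K)·e^(−rT) = (467.6778 − 503.19) · e^(−0.0229·21/12)
= -35.5122 × 0.960717 = -34.12

-HK$34.12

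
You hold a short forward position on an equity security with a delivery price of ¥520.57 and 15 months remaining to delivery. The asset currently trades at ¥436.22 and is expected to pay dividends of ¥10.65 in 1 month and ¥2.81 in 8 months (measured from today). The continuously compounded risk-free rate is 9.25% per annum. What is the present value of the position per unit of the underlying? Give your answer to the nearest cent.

¥40.72

PV(remaining dividends) I = 10.65·e^(−0.0925·1/12) + 2.81·e^(−0.0925·8/12) = 13.2102
Current forward F = (S − I)·e^(rT) = (436.22 − 13.2102)·e^(0.0925·15/12) = 423.0098 × 1.122575 = 474.8602
Value (long) = (F − K)·e^(−rT) = (474.8602 − 520.57) × 0.890809 = -40.7187
Short position value = −(long value) = ¥40.72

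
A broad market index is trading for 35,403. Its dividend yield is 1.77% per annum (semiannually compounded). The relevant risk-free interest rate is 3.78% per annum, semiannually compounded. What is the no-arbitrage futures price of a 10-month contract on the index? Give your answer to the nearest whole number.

F = S · (1+r/2)^(2T) / (1+q/2)^(2T)
= 35403 × 1.031698 / 1.014793 = 35403 × 1.016659
F = 35,993

35,993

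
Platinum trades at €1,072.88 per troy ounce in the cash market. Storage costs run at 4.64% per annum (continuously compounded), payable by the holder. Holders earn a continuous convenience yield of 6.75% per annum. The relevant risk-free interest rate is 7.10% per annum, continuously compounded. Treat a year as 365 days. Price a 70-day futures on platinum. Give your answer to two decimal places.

Net carry = r + u − y = 0.0710 + 0.0464 − 0.0675 = 0.0499
F = S·e^((r+u−y)T) = 1072.88 · e^(0.0499 × 70/365) = 1072.88 · e^0.00956986
= 1072.88 × 1.00961580 = €1,083.20 per troy ounce

€1,083.20 per troy ounce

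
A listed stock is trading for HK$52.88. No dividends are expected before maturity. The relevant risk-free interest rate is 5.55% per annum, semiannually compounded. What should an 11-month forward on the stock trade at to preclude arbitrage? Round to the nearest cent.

F = S · (1+r/2)^(2T)
= 52.88 × 1.051462
F = HK$55.60

HK$55.60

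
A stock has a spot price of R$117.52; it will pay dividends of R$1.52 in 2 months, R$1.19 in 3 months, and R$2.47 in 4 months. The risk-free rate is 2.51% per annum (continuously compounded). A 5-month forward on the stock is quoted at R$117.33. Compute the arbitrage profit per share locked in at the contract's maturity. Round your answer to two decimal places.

R$3.77 per share

PV(dividends) I = 1.52·e^(−0.0251·2/12) + 1.19·e^(−0.0251·3/12) + 2.47·e^(−0.0251·4/12) = 5.1456
Fair forward F* = (S − I)·e^(rT) = (117.52 − 5.1456)·e^0.010458 = 112.3744 × 1.010513 = 113.5558
Market R$117.33 > fair 113.5558: forward overpriced → cash-and-carry (borrow at r, buy the stock and collect the dividends, short the forward).
Profit at T = |F_mkt − F*| = |117.33 − 113.5558| = R$3.77 per share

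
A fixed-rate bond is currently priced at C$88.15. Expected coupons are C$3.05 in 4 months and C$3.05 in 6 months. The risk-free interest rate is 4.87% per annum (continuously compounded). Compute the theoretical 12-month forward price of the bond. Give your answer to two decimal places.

PV(coupons) I = 3.05·e^(−0.0487·4/12) + 3.05·e^(−0.0487·6/12)
I = 3.0009 + 2.9766 = 5.9775
F = (S − I)·e^(rT) = (88.15 − 5.9775) · e^(0.0487·12/12)
= 82.1725 · e^0.048700 = 82.1725 × 1.049905 = C$86.27

C$86.27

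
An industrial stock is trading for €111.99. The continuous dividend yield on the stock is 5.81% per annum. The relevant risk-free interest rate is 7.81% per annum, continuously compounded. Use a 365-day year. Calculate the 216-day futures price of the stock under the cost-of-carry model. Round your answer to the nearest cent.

€113.32

F = S·e^((r − q)T) = 111.99 · e^((0.0781 − 0.0581) × 216/365)
= 111.99 · e^0.011836 = 111.99 × 1.011906
F = €113.32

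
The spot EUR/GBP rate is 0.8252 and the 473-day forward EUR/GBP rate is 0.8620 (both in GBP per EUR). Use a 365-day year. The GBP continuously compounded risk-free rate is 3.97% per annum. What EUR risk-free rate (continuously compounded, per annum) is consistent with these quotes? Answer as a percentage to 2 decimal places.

0.60%

F = S·e^((r_GBP − r_EUR)T) ⇒ r_EUR = r_GBP − ln(F/S)/T
ln(0.8620/0.8252) = 0.043629; /(473/365) = 0.033667
r_EUR = 0.0397 − 0.033667 = 0.006033
r_EUR = 0.60%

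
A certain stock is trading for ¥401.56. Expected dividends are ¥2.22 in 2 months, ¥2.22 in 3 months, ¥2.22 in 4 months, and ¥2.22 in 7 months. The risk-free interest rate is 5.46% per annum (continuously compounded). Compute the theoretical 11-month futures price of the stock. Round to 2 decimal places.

PV(dividends) I = 2.22·e^(−0.0546·2/12) + 2.22·e^(−0.0546·3/12) + 2.22·e^(−0.0546·4/12) + 2.22·e^(−0.0546·7/12)
I = 2.1999 + 2.1899 + 2.1800 + 2.1504 = 8.7202
F = (S − I)·e^(rT) = (401.56 − 8.7202) · e^(0.0546·11/12)
= 392.8398 · e^0.050050 = 392.8398 × 1.051324 = ¥413.00

¥413.00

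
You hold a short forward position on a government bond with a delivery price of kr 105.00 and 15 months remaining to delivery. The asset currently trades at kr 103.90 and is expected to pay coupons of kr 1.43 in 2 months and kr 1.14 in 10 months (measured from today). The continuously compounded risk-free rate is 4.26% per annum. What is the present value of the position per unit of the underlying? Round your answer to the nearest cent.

-kr 1.82

PV(remaining coupons) I = 1.43·e^(−0.0426·2/12) + 1.14·e^(−0.0426·10/12) = 2.5201
Current forward F = (S − I)·e^(rT) = (103.90 − 2.5201)·e^(0.0426·15/12) = 101.3799 × 1.054693 = 106.9247
Value (long) = (F − K)·e^(−rT) = (106.9247 − 105.00) × 0.948143 = 1.8249
Short position value = −(long value) = -kr 1.82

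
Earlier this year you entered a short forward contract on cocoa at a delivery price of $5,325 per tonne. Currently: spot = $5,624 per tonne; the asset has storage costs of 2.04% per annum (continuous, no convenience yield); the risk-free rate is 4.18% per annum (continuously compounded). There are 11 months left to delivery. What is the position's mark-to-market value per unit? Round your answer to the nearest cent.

Current fair forward for the remaining 11 months: F = S·e^((r + u)·T), (r + u) = 0.0418 + 0.0204 = 0.0622
F = 5624 · e^(0.0622 × 11/12) = 5624 × 1.05867345 = 5953.9795
Value of long forward = (F − K)·e^(−rT) = (5953.9795 − 5325) · e^(−0.0418·11/12)
= 628.9795 × 0.96240813 = 605.33
Short position value = −(long value) = -$605.33

-$605.33 per tonne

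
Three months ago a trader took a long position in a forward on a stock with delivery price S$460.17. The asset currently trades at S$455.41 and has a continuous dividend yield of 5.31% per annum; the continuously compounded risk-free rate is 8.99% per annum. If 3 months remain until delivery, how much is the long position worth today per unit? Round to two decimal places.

Current fair forward for the remaining 3 months: F = S·e^((r − q)·T), (r − q) = 0.0899 − 0.0531 = 0.0368
F = 455.41 · e^(0.0368 × 3/12) = 455.41 × 1.009242 = 459.6189
Value of long forward = (F − K)·e^(−rT) = (459.6189 − 460.17) · e^(−0.0899·3/12)
= -0.5511 × 0.977776 = -0.54

-S$0.54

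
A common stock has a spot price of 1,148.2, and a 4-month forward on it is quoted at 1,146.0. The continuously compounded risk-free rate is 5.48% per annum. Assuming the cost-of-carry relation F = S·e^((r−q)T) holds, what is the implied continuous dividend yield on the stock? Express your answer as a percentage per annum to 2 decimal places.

6.06%

From F = S·e^((r−q)T): (r − q) = ln(F/S)/T
ln(1146.0/1148.2) = ln(0.998084) = -0.001918
(r − q) = -0.001918 / (4/12) = -0.005754
q = r − ln(F/S)/T = 0.0548 + 0.005754 = 0.060554
q = 6.06%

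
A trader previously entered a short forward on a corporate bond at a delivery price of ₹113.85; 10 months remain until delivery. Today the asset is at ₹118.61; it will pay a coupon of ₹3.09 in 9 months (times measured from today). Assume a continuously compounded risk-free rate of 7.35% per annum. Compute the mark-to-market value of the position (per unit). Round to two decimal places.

-₹8.60

PV(remaining coupons) I = 3.09·e^(−0.0735·9/12) = 2.9243
Current forward F = (S − I)·e^(rT) = (118.61 − 2.9243)·e^(0.0735·10/12) = 115.6857 × 1.063165 = 122.9930
Value (long) = (F − K)·e^(−rT) = (122.9930 − 113.85) × 0.940588 = 8.5998
Short position value = −(long value) = -₹8.60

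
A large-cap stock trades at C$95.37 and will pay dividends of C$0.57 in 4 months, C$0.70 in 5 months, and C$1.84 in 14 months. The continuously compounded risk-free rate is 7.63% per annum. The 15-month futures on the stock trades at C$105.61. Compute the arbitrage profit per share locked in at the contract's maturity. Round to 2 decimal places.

PV(dividends) I = 0.57·e^(−0.0763·4/12) + 0.70·e^(−0.0763·5/12) + 1.84·e^(−0.0763·14/12) = 2.9171
Fair futures F* = (S − I)·e^(rT) = (95.37 − 2.9171)·e^0.095375 = 92.4529 × 1.100071 = 101.7048
Market C$105.61 > fair 101.7048: forward overpriced → cash-and-carry (borrow at r, buy the stock and collect the dividends, short the forward).
Profit at T = |F_mkt − F*| = |105.61 − 101.7048| = C$3.91 per share

C$3.91 per share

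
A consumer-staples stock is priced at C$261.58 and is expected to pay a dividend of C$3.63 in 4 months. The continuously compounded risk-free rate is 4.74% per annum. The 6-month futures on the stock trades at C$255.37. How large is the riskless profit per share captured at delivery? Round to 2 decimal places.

PV(dividends) I = 3.63·e^(−0.0474·4/12) = 3.5731
Fair futures F* = (S − I)·e^(rT) = (261.58 − 3.5731)·e^0.023700 = 258.0069 × 1.023983 = 264.1947
Market C$255.37 < fair 264.1947: forward underpriced → reverse cash-and-carry (short the stock, invest proceeds at r, pay the dividends, go long the forward).
Profit at T = |F_mkt − F*| = |255.37 − 264.1947| = C$8.82 per share

C$8.82 per share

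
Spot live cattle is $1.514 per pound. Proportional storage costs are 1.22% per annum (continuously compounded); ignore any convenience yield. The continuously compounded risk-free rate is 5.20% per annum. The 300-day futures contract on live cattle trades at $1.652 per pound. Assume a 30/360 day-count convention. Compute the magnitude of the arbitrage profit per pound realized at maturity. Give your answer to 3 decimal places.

Fair futures: F* = S·e^(carry·T), with carry = (r + u) = 0.0520 + 0.0122 = 0.0642
F* = 1.514 · e^(0.0642 × 300/360) = 1.514 · e^0.053500 = 1.514 × 1.054957 = $1.5972
Market $1.652 > fair $1.5972: forward overpriced → cash-and-carry (buy spot, short the forward).
At maturity, profit = |F_mkt − F*| = |1.652 − 1.5972| = $0.055 per pound

$0.055 per pound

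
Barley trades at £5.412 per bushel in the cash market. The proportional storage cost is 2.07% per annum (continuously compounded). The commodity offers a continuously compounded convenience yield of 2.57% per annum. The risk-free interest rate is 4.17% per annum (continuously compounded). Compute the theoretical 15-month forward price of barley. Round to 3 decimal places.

£5.666 per bushel

Net carry = r + u − y = 0.0417 + 0.0207 − 0.0257 = 0.0367
F = S·e^((r+u−y)T) = 5.412 · e^(0.0367 × 15/12) = 5.412 · e^0.045875
= 5.412 × 1.046944 = £5.666 per bushel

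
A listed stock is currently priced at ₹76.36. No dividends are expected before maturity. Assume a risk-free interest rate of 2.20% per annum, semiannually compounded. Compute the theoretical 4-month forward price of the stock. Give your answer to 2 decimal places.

F = S · (1+r/2)^(2T)
= 76.36 × 1.007320
F = ₹76.92

₹76.92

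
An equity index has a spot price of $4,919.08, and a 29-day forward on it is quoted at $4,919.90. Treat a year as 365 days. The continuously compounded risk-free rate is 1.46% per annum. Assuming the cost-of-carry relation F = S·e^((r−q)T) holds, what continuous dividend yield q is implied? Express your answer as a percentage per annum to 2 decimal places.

1.25%

From F = S·e^((r−q)T): (r − q) = ln(F/S)/T
ln(4919.90/4919.08) = ln(1.000167) = 0.000167
(r − q) = 0.000167 / (29/365) = 0.002102
q = r − ln(F/S)/T = 0.0146 − 0.002102 = 0.012498
q = 1.25%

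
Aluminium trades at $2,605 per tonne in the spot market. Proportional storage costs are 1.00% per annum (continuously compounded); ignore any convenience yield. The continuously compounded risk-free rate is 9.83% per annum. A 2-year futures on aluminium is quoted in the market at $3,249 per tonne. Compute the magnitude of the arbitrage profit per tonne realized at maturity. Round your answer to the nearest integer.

$14 per tonne

Fair futures: F* = S·e^(carry·T), with carry = (r + u) = 0.0983 + 0.0100 = 0.1083
F* = 2605 · e^(0.1083 × 2) = 2605 · e^0.216600 = 2605 × 1.241847 = $3235.0114
Market $3249 > fair $3235.0114: forward overpriced → cash-and-carry (buy spot, short the forward).
At maturity, profit = |F_mkt − F*| = |3249 − 3235.0114| = $14 per tonne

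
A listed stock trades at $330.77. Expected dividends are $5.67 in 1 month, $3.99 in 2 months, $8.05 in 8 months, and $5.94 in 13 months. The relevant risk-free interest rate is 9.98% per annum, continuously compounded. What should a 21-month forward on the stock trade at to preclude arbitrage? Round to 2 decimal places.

PV(dividends) I = 5.67·e^(−0.0998·1/12) + 3.99·e^(−0.0998·2/12) + 8.05·e^(−0.0998·8/12) + 5.94·e^(−0.0998·13/12)
I = 5.6230 + 3.9242 + 7.5318 + 5.3313 = 22.4103
F = (S − I)·e^(rT) = (330.77 − 22.4103) · e^(0.0998·21/12)
= 308.3597 · e^0.174650 = 308.3597 × 1.190829 = $367.20

$367.20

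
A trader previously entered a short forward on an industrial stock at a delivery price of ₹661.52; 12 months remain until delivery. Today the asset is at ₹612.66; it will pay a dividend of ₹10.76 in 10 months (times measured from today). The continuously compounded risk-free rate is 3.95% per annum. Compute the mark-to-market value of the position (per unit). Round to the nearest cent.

₹33.65

PV(remaining dividends) I = 10.76·e^(−0.0395·10/12) = 10.4116
Current forward F = (S − I)·e^(rT) = (612.66 − 10.4116)·e^(0.0395·12/12) = 602.2484 × 1.040290 = 626.5130
Value (long) = (F − K)·e^(−rT) = (626.5130 − 661.52) × 0.961270 = -33.6512
Short position value = −(long value) = ₹33.65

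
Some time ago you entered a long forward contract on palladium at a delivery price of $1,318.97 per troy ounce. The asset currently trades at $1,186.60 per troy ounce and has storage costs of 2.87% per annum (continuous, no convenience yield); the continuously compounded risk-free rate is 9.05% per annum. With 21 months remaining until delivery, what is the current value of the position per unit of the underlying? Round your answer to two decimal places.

Current fair forward for the remaining 21 months: F = S·e^((r + u)·T), (r + u) = 0.0905 + 0.0287 = 0.1192
F = 1186.60 · e^(0.1192 × 21/12) = 1186.60 × 1.23195212 = 1461.8344
Value of long forward = (F − K)·e^(−rT) = (1461.8344 − 1318.97) · e^(−0.0905·21/12)
= 142.8644 × 0.85352965 = 121.94

$121.94 per troy ounce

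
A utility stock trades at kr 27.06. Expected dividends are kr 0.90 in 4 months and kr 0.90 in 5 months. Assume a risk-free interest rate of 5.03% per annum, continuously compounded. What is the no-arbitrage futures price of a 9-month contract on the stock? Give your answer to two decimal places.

kr 26.27

PV(dividends) I = 0.90·e^(−0.0503·4/12) + 0.90·e^(−0.0503·5/12)
I = 0.8850 + 0.8813 = 1.7663
F = (S − I)·e^(rT) = (27.06 − 1.7663) · e^(0.0503·9/12)
= 25.2937 · e^0.037725 = 25.2937 × 1.038446 = kr 26.27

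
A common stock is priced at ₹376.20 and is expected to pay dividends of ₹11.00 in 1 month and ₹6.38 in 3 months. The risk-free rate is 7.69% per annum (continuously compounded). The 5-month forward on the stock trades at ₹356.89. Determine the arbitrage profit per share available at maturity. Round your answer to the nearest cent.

₹13.81 per share

PV(dividends) I = 11.00·e^(−0.0769·1/12) + 6.38·e^(−0.0769·3/12) = 17.1882
Fair forward F* = (S − I)·e^(rT) = (376.20 − 17.1882)·e^0.032042 = 359.0118 × 1.032561 = 370.7016
Market ₹356.89 < fair 370.7016: forward underpriced → reverse cash-and-carry (short the stock, invest proceeds at r, pay the dividends, go long the forward).
Profit at T = |F_mkt − F*| = |356.89 − 370.7016| = ₹13.81 per share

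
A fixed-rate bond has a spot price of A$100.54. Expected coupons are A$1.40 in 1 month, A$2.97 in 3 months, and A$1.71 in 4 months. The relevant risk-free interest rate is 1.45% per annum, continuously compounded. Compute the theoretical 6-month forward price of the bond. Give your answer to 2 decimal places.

A$95.17

PV(coupons) I = 1.40·e^(−0.0145·1/12) + 2.97·e^(−0.0145·3/12) + 1.71·e^(−0.0145·4/12)
I = 1.3983 + 2.9593 + 1.7018 = 6.0594
F = (S − I)·e^(rT) = (100.54 − 6.0594) · e^(0.0145·6/12)
= 94.4806 · e^0.007250 = 94.4806 × 1.007276 = A$95.17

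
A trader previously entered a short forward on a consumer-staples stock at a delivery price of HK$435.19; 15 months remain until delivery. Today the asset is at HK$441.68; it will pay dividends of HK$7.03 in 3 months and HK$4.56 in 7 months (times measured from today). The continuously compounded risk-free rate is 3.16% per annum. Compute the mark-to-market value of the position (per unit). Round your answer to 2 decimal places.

-HK$11.89

PV(remaining dividends) I = 7.03·e^(−0.0316·3/12) + 4.56·e^(−0.0316·7/12) = 11.4514
Current forward F = (S − I)·e^(rT) = (441.68 − 11.4514)·e^(0.0316·15/12) = 430.2286 × 1.040290 = 447.5625
Value (long) = (F − K)·e^(−rT) = (447.5625 − 435.19) × 0.961270 = 11.8933
Short position value = −(long value) = -HK$11.89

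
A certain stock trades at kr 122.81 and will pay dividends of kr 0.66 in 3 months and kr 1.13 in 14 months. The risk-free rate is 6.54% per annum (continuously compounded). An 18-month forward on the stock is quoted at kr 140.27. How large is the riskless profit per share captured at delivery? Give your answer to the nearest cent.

PV(dividends) I = 0.66·e^(−0.0654·3/12) + 1.13·e^(−0.0654·14/12) = 1.6963
Fair forward F* = (S − I)·e^(rT) = (122.81 − 1.6963)·e^0.098100 = 121.1137 × 1.103073 = 133.5973
Market kr 140.27 > fair 133.5973: forward overpriced → cash-and-carry (borrow at r, buy the stock and collect the dividends, short the forward).
Profit at T = |F_mkt − F*| = |140.27 − 133.5973| = kr 6.67 per share

kr 6.67 per share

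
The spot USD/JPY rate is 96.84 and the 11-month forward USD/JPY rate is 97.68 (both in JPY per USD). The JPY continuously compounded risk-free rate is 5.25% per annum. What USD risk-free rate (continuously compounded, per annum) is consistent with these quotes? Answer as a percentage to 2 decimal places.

4.31%

F = S·e^((r_JPY − r_USD)T) ⇒ r_USD = r_JPY − ln(F/S)/T
ln(97.68/96.84) = 0.008637; /(11/12) = 0.009422
r_USD = 0.0525 − 0.009422 = 0.043078
r_USD = 4.31%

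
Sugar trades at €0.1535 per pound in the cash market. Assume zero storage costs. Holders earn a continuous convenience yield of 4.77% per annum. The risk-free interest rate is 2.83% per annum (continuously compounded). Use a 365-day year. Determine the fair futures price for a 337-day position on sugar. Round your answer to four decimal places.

€0.1508 per pound

Net carry = r + u − y = 0.0283 + 0.0000 − 0.0477 = -0.0194
F = S·e^((r+u−y)T) = 0.1535 · e^(-0.0194 × 337/365) = 0.1535 · e^-0.017912
= 0.1535 × 0.982247 = €0.1508 per pound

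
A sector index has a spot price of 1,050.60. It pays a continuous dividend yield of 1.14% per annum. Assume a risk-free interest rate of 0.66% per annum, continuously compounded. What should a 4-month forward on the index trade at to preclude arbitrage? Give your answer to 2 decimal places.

F = S·e^((r − q)T) = 1050.60 · e^((0.0066 − 0.0114) × 4/12)
= 1050.60 · e^-0.00160000 = 1050.60 × 0.99840128
F = 1,048.92

1,048.92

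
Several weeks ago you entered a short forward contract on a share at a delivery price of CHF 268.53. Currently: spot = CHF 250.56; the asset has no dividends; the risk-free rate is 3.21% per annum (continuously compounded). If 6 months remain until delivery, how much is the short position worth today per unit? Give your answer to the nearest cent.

Current fair forward for the remaining 6 months: F = S·e^(r·T), r = 0.0321
F = 250.56 · e^(0.0321 × 6/12) = 250.56 × 1.016179 = 254.6138
Value of long forward = (F − K)·e^(−rT) = (254.6138 − 268.53) · e^(−0.0321·6/12)
= -13.9162 × 0.984078 = -13.69
Short position value = −(long value) = CHF 13.69

CHF 13.69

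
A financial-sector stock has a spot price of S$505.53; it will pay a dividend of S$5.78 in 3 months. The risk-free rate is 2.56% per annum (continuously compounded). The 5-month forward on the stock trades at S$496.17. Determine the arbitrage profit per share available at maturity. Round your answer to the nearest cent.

PV(dividends) I = 5.78·e^(−0.0256·3/12) = 5.7431
Fair forward F* = (S − I)·e^(rT) = (505.53 − 5.7431)·e^0.010667 = 499.7869 × 1.010724 = 505.1466
Market S$496.17 < fair 505.1466: forward underpriced → reverse cash-and-carry (short the stock, invest proceeds at r, pay the dividends, go long the forward).
Profit at T = |F_mkt − F*| = |496.17 − 505.1466| = S$8.98 per share

S$8.98 per share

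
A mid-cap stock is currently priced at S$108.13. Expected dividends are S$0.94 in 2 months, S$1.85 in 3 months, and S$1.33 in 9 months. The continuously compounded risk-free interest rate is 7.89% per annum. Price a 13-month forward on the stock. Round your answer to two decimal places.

S$113.43

PV(dividends) I = 0.94·e^(−0.0789·2/12) + 1.85·e^(−0.0789·3/12) + 1.33·e^(−0.0789·9/12)
I = 0.9277 + 1.8139 + 1.2536 = 3.9952
F = (S − I)·e^(rT) = (108.13 − 3.9952) · e^(0.0789·13/12)
= 104.1348 · e^0.085475 = 104.1348 × 1.089234 = S$113.43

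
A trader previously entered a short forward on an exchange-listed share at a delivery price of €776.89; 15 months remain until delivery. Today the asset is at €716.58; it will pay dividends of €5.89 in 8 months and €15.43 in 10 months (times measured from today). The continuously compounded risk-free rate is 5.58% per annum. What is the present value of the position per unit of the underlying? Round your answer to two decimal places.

PV(remaining dividends) I = 5.89·e^(−0.0558·8/12) + 15.43·e^(−0.0558·10/12) = 20.4038
Current forward F = (S − I)·e^(rT) = (716.58 − 20.4038)·e^(0.0558·15/12) = 696.1762 × 1.072240 = 746.4680
Value (long) = (F − K)·e^(−rT) = (746.4680 − 776.89) × 0.932627 = -28.3724
Short position value = −(long value) = €28.37

€28.37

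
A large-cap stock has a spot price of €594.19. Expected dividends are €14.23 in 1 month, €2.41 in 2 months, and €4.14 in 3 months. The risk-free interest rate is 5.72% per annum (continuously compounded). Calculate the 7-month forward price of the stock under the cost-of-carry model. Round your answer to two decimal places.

PV(dividends) I = 14.23·e^(−0.0572·1/12) + 2.41·e^(−0.0572·2/12) + 4.14·e^(−0.0572·3/12)
I = 14.1623 + 2.3871 + 4.0812 = 20.6306
F = (S − I)·e^(rT) = (594.19 − 20.6306) · e^(0.0572·7/12)
= 573.5594 · e^0.033367 = 573.5594 × 1.033930 = €593.02

€593.02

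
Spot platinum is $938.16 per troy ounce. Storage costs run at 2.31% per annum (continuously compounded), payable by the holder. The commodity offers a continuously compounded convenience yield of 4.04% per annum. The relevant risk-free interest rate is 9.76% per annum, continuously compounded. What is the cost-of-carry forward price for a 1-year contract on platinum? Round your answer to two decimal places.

$1,016.60 per troy ounce

Net carry = r + u − y = 0.0976 + 0.0231 − 0.0404 = 0.0803
F = S·e^((r+u−y)T) = 938.16 · e^(0.0803 × 1) = 938.16 · e^0.080300
= 938.16 × 1.083612 = $1,016.60 per troy ounce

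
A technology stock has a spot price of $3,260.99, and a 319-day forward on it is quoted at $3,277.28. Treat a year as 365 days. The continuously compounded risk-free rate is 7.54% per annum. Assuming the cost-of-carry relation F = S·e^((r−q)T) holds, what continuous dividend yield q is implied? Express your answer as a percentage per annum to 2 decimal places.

From F = S·e^((r−q)T): (r − q) = ln(F/S)/T
ln(3277.28/3260.99) = ln(1.004995) = 0.004983
(r − q) = 0.004983 / (319/365) = 0.005702
q = r − ln(F/S)/T = 0.0754 − 0.005702 = 0.069698
q = 6.97%

6.97%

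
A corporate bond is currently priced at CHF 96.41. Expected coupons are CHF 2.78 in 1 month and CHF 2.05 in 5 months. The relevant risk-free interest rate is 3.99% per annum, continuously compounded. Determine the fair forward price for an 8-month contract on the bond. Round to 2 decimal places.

PV(coupons) I = 2.78·e^(−0.0399·1/12) + 2.05·e^(−0.0399·5/12)
I = 2.7708 + 2.0162 = 4.7870
F = (S − I)·e^(rT) = (96.41 − 4.7870) · e^(0.0399·8/12)
= 91.6230 · e^0.026600 = 91.6230 × 1.026957 = CHF 94.09

CHF 94.09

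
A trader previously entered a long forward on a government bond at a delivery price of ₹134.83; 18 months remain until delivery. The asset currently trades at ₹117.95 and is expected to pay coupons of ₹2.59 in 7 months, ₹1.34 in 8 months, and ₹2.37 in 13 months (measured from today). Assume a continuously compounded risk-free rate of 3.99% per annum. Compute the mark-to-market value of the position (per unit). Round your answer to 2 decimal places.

-₹15.15

PV(remaining coupons) I = 2.59·e^(−0.0399·7/12) + 1.34·e^(−0.0399·8/12) + 2.37·e^(−0.0399·13/12) = 6.1050
Current forward F = (S − I)·e^(rT) = (117.95 − 6.1050)·e^(0.0399·18/12) = 111.8450 × 1.061677 = 118.7433
Value (long) = (F − K)·e^(−rT) = (118.7433 − 134.83) × 0.941906 = -15.1522
Value = -₹15.15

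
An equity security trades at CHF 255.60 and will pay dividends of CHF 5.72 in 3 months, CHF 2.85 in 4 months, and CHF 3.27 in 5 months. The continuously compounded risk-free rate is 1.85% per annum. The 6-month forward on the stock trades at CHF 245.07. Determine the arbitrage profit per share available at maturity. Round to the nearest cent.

PV(dividends) I = 5.72·e^(−0.0185·3/12) + 2.85·e^(−0.0185·4/12) + 3.27·e^(−0.0185·5/12) = 11.7710
Fair forward F* = (S − I)·e^(rT) = (255.60 − 11.7710)·e^0.009250 = 243.8290 × 1.009293 = 246.0949
Market CHF 245.07 < fair 246.0949: forward underpriced → reverse cash-and-carry (short the stock, invest proceeds at r, pay the dividends, go long the forward).
Profit at T = |F_mkt − F*| = |245.07 − 246.0949| = CHF 1.02 per share

CHF 1.02 per share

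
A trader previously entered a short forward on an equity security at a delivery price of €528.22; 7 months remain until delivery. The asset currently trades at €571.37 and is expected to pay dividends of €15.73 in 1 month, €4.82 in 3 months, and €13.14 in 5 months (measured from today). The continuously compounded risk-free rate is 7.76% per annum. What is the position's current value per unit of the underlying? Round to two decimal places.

PV(remaining dividends) I = 15.73·e^(−0.0776·1/12) + 4.82·e^(−0.0776·3/12) + 13.14·e^(−0.0776·5/12) = 33.0779
Current forward F = (S − I)·e^(rT) = (571.37 − 33.0779)·e^(0.0776·7/12) = 538.2921 × 1.046307 = 563.2188
Value (long) = (F − K)·e^(−rT) = (563.2188 − 528.22) × 0.955743 = 33.4499
Short position value = −(long value) = -€33.45

-€33.45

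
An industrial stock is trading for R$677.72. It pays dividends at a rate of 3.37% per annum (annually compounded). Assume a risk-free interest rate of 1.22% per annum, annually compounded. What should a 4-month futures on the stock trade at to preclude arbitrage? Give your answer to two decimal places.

F = S · (1+r)^T / (1+q)^T
= 677.72 × 1.004050 / 1.011109 = 677.72 × 0.993019
F = R$672.99

R$672.99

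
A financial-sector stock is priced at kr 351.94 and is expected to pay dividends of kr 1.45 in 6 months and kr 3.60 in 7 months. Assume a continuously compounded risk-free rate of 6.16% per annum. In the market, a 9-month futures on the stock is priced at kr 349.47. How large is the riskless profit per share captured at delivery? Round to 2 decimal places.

kr 14.00 per share

PV(dividends) I = 1.45·e^(−0.0616·6/12) + 3.60·e^(−0.0616·7/12) = 4.8790
Fair futures F* = (S − I)·e^(rT) = (351.94 − 4.8790)·e^0.046200 = 347.0610 × 1.047284 = 363.4714
Market kr 349.47 < fair 363.4714: forward underpriced → reverse cash-and-carry (short the stock, invest proceeds at r, pay the dividends, go long the forward).
Profit at T = |F_mkt − F*| = |349.47 − 363.4714| = kr 14.00 per share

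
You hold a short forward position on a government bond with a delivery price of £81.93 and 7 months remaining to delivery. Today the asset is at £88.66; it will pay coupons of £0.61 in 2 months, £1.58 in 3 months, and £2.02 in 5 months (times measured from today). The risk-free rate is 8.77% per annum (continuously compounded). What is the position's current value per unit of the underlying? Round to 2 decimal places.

PV(remaining coupons) I = 0.61·e^(−0.0877·2/12) + 1.58·e^(−0.0877·3/12) + 2.02·e^(−0.0877·5/12) = 4.0944
Current forward F = (S − I)·e^(rT) = (88.66 − 4.0944)·e^(0.0877·7/12) = 84.5656 × 1.052490 = 89.0044
Value (long) = (F − K)·e^(−rT) = (89.0044 − 81.93) × 0.950128 = 6.7216
Short position value = −(long value) = -£6.72

-£6.72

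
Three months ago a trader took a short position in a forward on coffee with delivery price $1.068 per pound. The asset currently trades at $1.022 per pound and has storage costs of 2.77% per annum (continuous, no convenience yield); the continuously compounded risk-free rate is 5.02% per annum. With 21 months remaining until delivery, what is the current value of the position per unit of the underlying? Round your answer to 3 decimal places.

Current fair forward for the remaining 21 months: F = S·e^((r + u)·T), (r + u) = 0.0502 + 0.0277 = 0.0779
F = 1.022 · e^(0.0779 × 21/12) = 1.022 × 1.146054 = 1.1713
Value of long forward = (F − K)·e^(−rT) = (1.1713 − 1.068) · e^(−0.0502·21/12)
= 0.1033 × 0.915898 = 0.095
Short position value = −(long value) = -$0.095

-$0.095 per pound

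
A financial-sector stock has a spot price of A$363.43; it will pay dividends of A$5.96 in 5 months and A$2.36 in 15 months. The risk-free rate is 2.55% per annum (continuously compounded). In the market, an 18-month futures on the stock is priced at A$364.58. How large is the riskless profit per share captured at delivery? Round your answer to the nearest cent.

PV(dividends) I = 5.96·e^(−0.0255·5/12) + 2.36·e^(−0.0255·15/12) = 8.1830
Fair futures F* = (S − I)·e^(rT) = (363.43 − 8.1830)·e^0.038250 = 355.2470 × 1.038991 = 369.0984
Market A$364.58 < fair 369.0984: forward underpriced → reverse cash-and-carry (short the stock, invest proceeds at r, pay the dividends, go long the forward).
Profit at T = |F_mkt − F*| = |364.58 − 369.0984| = A$4.52 per share

A$4.52 per share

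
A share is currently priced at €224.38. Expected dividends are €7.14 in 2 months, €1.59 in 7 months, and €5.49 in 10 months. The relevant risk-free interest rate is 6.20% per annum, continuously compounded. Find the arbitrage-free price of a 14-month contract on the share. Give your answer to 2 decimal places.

PV(dividends) I = 7.14·e^(−0.0620·2/12) + 1.59·e^(−0.0620·7/12) + 5.49·e^(−0.0620·10/12)
I = 7.0666 + 1.5335 + 5.2136 = 13.8137
F = (S − I)·e^(rT) = (224.38 − 13.8137) · e^(0.0620·14/12)
= 210.5663 · e^0.072333 = 210.5663 × 1.075013 = €226.36

€226.36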